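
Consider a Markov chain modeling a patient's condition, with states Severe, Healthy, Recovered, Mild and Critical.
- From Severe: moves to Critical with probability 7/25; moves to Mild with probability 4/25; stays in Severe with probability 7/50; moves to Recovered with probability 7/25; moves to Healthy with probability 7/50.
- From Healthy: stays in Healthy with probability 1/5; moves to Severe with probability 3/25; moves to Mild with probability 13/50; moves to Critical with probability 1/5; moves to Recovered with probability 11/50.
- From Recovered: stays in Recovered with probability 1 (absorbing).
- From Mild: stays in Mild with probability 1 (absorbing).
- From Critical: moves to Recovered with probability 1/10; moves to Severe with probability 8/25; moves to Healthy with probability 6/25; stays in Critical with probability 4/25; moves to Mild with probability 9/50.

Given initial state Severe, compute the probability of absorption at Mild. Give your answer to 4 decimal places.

0.4455

Let h(s) be the probability of absorption at Mild starting from transient state s. Then h(Mild) = 1 and h(Recovered) = 0. By first-step analysis:
h(Severe) = 0.14·h(Severe) + 0.14·h(Healthy) + 0.28·0 + 0.16·1 + 0.28·h(Critical)
h(Healthy) = 0.12·h(Severe) + 0.2·h(Healthy) + 0.22·0 + 0.26·1 + 0.2·h(Critical)
h(Critical) = 0.32·h(Severe) + 0.24·h(Healthy) + 0.1·0 + 0.18·1 + 0.16·h(Critical)
Solving: h(Severe) = 0.4455, h(Healthy) = 0.5253, h(Critical) = 0.5341.
Starting from Severe, the probability is 0.4455.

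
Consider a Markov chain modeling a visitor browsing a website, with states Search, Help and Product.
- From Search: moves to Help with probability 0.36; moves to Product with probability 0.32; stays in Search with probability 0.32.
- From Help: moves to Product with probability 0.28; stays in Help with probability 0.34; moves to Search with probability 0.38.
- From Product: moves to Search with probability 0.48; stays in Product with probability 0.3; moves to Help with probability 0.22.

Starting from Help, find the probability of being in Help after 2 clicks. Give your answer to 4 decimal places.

0.3140

Sum over the intermediate state after 1 click:
P = P(Help→Search)·P(Search→Help) + P(Help→Help)·P(Help→Help) + P(Help→Product)·P(Product→Help)
  = 0.38×0.36 + 0.34×0.34 + 0.28×0.22
  = 0.1368 + 0.1156 + 0.0616 = 0.3140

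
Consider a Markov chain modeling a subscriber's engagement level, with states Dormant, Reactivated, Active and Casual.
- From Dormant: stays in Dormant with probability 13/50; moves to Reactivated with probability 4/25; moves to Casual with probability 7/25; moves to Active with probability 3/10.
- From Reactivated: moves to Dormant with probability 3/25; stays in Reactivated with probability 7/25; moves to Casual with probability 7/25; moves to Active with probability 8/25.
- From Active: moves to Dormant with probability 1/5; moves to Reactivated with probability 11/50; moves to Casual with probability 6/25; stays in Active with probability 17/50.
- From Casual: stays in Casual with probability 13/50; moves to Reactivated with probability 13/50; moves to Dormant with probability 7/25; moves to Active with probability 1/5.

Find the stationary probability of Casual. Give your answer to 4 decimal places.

Let the stationary distribution be π with π = πP and π_1 + π_2 + π_3 + π_4 = 1.
π_1 = 0.26·π_1 + 0.12·π_2 + 0.2·π_3 + 0.28·π_4
π_2 = 0.16·π_1 + 0.28·π_2 + 0.22·π_3 + 0.26·π_4
π_3 = 0.3·π_1 + 0.32·π_2 + 0.34·π_3 + 0.2·π_4
Solving with the normalization constraint gives π = (0.2155, 0.2315, 0.2899, 0.2631).
So the stationary probability of Casual is 0.2631.

0.2631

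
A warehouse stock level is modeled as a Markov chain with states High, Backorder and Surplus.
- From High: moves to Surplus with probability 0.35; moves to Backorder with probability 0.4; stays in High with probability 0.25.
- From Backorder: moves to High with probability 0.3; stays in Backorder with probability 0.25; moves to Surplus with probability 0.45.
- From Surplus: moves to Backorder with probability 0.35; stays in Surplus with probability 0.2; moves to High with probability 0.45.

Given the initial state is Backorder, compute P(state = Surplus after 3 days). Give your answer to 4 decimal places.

Propagate the distribution vector 3 days from Backorder.
After 0 days: (0.0000, 1.0000, 0.0000)
After 1 day: (0.3000, 0.2500, 0.4500)
After 2 days: (0.3525, 0.3400, 0.3075)
After 3 days: (0.3285, 0.3336, 0.3379)
P(in Surplus after 3 days) = 0.3379

0.3379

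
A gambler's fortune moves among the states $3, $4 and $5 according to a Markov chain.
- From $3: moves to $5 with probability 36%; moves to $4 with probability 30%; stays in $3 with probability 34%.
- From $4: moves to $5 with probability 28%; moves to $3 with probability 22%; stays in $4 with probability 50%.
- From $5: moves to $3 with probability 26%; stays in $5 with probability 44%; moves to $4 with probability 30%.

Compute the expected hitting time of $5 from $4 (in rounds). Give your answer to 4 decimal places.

3.3333

Let t(s) be the expected number of rounds to first reach $5 from state s, with t($5) = 0. Conditioning on the first round:
t($3) = 1 + 0.34·t($3) + 0.3·t($4)
t($4) = 1 + 0.22·t($3) + 0.5·t($4)
Solving: t($3) = 3.0303, t($4) = 3.3333.
Expected rounds from $4 to $5: 3.3333.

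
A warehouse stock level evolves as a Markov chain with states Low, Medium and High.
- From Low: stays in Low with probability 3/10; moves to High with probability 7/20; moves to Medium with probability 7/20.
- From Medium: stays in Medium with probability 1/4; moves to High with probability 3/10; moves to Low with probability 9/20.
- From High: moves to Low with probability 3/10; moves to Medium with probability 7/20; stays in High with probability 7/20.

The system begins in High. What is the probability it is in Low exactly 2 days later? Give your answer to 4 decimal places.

0.3525

Sum over the intermediate state after 1 day:
P = P(High→Low)·P(Low→Low) + P(High→Medium)·P(Medium→Low) + P(High→High)·P(High→Low)
  = 0.3×0.3 + 0.35×0.45 + 0.35×0.3
  = 0.0900 + 0.1575 + 0.1050 = 0.3525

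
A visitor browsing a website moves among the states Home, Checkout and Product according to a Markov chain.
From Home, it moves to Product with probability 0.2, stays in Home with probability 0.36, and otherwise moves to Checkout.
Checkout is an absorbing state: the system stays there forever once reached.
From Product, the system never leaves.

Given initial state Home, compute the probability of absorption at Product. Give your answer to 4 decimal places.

Let h(s) be the probability of absorption at Product starting from transient state s. Then h(Product) = 1 and h(Checkout) = 0. By first-step analysis:
h(Home) = 0.36·h(Home) + 0.44·0 + 0.2·1
Solving: h(Home) = 0.3125.
Starting from Home, the probability is 0.3125.

0.3125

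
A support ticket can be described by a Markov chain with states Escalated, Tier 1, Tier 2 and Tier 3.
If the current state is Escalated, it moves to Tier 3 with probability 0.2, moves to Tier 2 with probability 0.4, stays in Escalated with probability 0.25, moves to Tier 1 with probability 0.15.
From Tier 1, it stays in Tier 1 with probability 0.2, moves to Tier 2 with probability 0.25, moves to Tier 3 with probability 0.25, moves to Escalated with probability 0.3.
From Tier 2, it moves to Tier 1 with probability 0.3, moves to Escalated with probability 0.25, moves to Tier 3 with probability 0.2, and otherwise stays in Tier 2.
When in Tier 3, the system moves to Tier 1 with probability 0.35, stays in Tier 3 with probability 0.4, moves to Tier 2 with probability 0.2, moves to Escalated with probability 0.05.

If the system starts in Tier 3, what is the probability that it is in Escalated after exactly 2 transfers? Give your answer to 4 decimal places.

Propagate the distribution vector 2 transfers from Tier 3.
After 0 transfers: (0.0000, 0.0000, 0.0000, 1.0000)
After 1 transfer: (0.0500, 0.3500, 0.2000, 0.4000)
After 2 transfers: (0.1875, 0.2775, 0.2375, 0.2975)
P(in Escalated after 2 transfers) = 0.1875

0.1875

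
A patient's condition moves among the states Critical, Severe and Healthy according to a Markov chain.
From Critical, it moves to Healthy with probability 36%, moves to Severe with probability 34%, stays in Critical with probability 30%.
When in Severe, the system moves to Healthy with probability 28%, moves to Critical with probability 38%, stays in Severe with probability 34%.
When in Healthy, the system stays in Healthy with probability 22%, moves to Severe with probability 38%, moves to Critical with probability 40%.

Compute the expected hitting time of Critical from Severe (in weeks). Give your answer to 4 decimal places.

Let t(s) be the expected number of weeks to first reach Critical from state s, with t(Critical) = 0. Conditioning on the first week:
t(Severe) = 1 + 0.34·t(Severe) + 0.28·t(Healthy)
t(Healthy) = 1 + 0.38·t(Severe) + 0.22·t(Healthy)
Solving: t(Severe) = 2.5955, t(Healthy) = 2.5465.
Expected weeks from Severe to Critical: 2.5955.

2.5955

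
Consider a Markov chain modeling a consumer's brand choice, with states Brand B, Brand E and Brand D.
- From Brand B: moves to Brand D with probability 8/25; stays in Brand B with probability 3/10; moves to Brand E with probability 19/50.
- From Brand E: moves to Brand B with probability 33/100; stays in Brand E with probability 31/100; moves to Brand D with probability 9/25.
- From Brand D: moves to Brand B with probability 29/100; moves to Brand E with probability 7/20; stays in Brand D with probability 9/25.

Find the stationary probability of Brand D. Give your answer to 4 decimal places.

Let the stationary distribution be π with π = πP and π_1 + π_2 + π_3 = 1.
π_1 = 0.3·π_1 + 0.33·π_2 + 0.29·π_3
π_2 = 0.38·π_1 + 0.31·π_2 + 0.35·π_3
Solving with the normalization constraint gives π = (0.3069, 0.3454, 0.3477).
So the stationary probability of Brand D is 0.3477.

0.3477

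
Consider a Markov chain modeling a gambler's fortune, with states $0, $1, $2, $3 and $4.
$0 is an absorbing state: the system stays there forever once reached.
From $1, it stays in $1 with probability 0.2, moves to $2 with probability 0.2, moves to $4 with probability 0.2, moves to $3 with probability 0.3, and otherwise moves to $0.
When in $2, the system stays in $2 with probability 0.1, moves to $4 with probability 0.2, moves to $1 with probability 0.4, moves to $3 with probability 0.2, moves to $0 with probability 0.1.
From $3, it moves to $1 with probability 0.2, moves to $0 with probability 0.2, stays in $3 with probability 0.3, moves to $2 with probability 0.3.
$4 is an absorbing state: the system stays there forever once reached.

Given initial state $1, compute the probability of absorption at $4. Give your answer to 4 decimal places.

Let h(s) be the probability of absorption at $4 starting from transient state s. Then h($4) = 1 and h($0) = 0. By first-step analysis:
h($1) = 0.1·0 + 0.2·h($1) + 0.2·h($2) + 0.3·h($3) + 0.2·1
h($2) = 0.1·0 + 0.4·h($1) + 0.1·h($2) + 0.2·h($3) + 0.2·1
h($3) = 0.2·0 + 0.2·h($1) + 0.3·h($2) + 0.3·h($3)
Solving: h($1) = 0.5298, h($2) = 0.5430, h($3) = 0.3841.
Starting from $1, the probability is 0.5298.

0.5298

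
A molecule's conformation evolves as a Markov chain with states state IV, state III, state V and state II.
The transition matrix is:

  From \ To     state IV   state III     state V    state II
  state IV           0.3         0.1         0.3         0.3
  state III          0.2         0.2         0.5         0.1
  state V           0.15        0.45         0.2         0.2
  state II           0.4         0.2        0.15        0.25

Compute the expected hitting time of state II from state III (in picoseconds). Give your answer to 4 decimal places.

5.6863

Let t(s) be the expected number of picoseconds to first reach state II from state s, with t(state II) = 0. Conditioning on the first picosecond:
t(state IV) = 1 + 0.3·t(state IV) + 0.1·t(state III) + 0.3·t(state V)
t(state III) = 1 + 0.2·t(state IV) + 0.2·t(state III) + 0.5·t(state V)
t(state V) = 1 + 0.15·t(state IV) + 0.45·t(state III) + 0.2·t(state V)
Solving: t(state IV) = 4.5098, t(state III) = 5.6863, t(state V) = 5.2941.
Expected picoseconds from state III to state II: 5.6863.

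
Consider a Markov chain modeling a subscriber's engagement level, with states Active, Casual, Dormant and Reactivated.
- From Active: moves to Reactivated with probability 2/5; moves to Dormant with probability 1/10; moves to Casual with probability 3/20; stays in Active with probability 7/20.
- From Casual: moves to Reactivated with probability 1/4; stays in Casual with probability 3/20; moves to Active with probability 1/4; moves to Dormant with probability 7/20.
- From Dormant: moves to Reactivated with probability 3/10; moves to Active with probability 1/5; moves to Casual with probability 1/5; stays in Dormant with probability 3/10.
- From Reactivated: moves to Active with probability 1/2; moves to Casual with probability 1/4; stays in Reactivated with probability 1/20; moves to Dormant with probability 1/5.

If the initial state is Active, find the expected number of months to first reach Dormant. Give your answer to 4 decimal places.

5.8116

Let t(s) be the expected number of months to first reach Dormant from state s, with t(Dormant) = 0. Conditioning on the first month:
t(Active) = 1 + 0.35·t(Active) + 0.15·t(Casual) + 0.4·t(Reactivated)
t(Casual) = 1 + 0.25·t(Active) + 0.15·t(Casual) + 0.25·t(Reactivated)
t(Reactivated) = 1 + 0.5·t(Active) + 0.25·t(Casual) + 0.05·t(Reactivated)
Solving: t(Active) = 5.8116, t(Casual) = 4.4385, t(Reactivated) = 5.2794.
Expected months from Active to Dormant: 5.8116.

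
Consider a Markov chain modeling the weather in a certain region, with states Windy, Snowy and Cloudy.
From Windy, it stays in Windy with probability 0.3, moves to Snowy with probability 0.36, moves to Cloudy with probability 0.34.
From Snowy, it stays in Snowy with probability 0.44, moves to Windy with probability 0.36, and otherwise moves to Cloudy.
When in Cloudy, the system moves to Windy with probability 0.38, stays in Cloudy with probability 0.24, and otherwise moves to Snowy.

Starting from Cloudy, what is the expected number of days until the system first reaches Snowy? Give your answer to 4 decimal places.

2.6812

Let t(s) be the expected number of days to first reach Snowy from state s, with t(Snowy) = 0. Conditioning on the first day:
t(Windy) = 1 + 0.3·t(Windy) + 0.34·t(Cloudy)
t(Cloudy) = 1 + 0.38·t(Windy) + 0.24·t(Cloudy)
Solving: t(Windy) = 2.7309, t(Cloudy) = 2.6812.
Expected days from Cloudy to Snowy: 2.6812.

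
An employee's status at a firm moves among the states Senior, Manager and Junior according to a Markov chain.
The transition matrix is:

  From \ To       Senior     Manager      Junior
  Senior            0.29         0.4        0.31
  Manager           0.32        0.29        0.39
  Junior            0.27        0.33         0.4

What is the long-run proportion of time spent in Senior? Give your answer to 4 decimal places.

Let the stationary distribution be π with π = πP and π_1 + π_2 + π_3 = 1.
π_1 = 0.29·π_1 + 0.32·π_2 + 0.27·π_3
π_2 = 0.4·π_1 + 0.29·π_2 + 0.33·π_3
Solving with the normalization constraint gives π = (0.2927, 0.3370, 0.3703).
So the stationary probability of Senior is 0.2927.

0.2927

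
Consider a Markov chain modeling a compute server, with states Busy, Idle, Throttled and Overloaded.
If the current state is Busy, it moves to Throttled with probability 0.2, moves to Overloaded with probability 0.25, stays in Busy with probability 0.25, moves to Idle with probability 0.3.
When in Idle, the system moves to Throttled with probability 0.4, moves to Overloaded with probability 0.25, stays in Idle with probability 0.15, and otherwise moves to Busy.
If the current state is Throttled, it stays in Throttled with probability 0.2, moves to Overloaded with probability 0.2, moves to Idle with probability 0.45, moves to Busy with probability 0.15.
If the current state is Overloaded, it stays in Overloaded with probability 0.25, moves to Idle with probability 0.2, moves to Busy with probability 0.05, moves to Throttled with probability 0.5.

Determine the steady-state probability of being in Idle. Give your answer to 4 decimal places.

0.2832

Let the stationary distribution be π with π = πP and π_1 + π_2 + π_3 + π_4 = 1.
π_1 = 0.25·π_1 + 0.2·π_2 + 0.15·π_3 + 0.05·π_4
π_2 = 0.3·π_1 + 0.15·π_2 + 0.45·π_3 + 0.2·π_4
π_3 = 0.2·π_1 + 0.4·π_2 + 0.2·π_3 + 0.5·π_4
Solving with the normalization constraint gives π = (0.1564, 0.2832, 0.3267, 0.2337).
So the stationary probability of Idle is 0.2832.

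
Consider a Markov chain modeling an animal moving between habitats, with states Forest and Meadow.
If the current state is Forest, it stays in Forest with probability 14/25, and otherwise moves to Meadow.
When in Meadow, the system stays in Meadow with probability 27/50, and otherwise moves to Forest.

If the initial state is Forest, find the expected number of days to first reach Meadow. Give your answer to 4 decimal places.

Let t(s) be the expected number of days to first reach Meadow from state s, with t(Meadow) = 0. Conditioning on the first day:
t(Forest) = 1 + 0.56·t(Forest)
Solving: t(Forest) = 2.2727.
Expected days from Forest to Meadow: 2.2727.

2.2727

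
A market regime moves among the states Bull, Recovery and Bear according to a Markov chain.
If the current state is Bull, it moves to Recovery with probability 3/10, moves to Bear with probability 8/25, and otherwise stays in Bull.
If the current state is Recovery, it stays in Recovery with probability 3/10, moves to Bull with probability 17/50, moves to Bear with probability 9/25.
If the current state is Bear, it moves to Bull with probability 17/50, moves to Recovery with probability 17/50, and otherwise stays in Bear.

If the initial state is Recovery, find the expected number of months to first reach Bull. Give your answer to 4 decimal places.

2.9412

Let t(s) be the expected number of months to first reach Bull from state s, with t(Bull) = 0. Conditioning on the first month:
t(Recovery) = 1 + 0.3·t(Recovery) + 0.36·t(Bear)
t(Bear) = 1 + 0.34·t(Recovery) + 0.32·t(Bear)
Solving: t(Recovery) = 2.9412, t(Bear) = 2.9412.
Expected months from Recovery to Bull: 2.9412.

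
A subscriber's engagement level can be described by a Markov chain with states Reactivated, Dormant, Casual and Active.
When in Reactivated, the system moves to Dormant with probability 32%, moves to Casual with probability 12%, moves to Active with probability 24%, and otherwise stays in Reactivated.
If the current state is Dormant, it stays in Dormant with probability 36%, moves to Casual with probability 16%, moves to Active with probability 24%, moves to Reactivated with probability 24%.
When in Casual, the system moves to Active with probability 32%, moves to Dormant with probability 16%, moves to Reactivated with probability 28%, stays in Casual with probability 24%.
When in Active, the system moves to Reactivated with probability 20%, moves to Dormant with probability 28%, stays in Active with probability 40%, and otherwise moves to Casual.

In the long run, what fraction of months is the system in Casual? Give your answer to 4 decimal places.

0.1498

Let the stationary distribution be π with π = πP and π_1 + π_2 + π_3 + π_4 = 1.
π_1 = 0.32·π_1 + 0.24·π_2 + 0.28·π_3 + 0.2·π_4
π_2 = 0.32·π_1 + 0.36·π_2 + 0.16·π_3 + 0.28·π_4
π_3 = 0.12·π_1 + 0.16·π_2 + 0.24·π_3 + 0.12·π_4
Solving with the normalization constraint gives π = (0.2543, 0.2959, 0.1498, 0.3000).
So the stationary probability of Casual is 0.1498.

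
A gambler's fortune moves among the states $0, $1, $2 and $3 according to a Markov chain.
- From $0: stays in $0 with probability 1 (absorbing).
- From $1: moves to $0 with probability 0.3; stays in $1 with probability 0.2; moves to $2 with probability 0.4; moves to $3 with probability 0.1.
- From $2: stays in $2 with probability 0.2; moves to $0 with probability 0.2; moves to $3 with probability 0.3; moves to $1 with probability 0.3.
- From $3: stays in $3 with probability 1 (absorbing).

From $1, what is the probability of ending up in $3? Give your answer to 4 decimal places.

0.3846

Let h(s) be the probability of absorption at $3 starting from transient state s. Then h($3) = 1 and h($0) = 0. By first-step analysis:
h($1) = 0.3·0 + 0.2·h($1) + 0.4·h($2) + 0.1·1
h($2) = 0.2·0 + 0.3·h($1) + 0.2·h($2) + 0.3·1
Solving: h($1) = 0.3846, h($2) = 0.5192.
Starting from $1, the probability is 0.3846.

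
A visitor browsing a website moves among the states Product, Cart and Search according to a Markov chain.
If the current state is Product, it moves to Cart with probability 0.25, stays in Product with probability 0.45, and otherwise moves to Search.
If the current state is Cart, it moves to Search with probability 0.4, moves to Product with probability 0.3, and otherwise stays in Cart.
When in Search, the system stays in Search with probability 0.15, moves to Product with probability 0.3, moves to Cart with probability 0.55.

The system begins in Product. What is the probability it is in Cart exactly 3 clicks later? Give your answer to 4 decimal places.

Propagate the distribution vector 3 clicks from Product.
After 0 clicks: (1.0000, 0.0000, 0.0000)
After 1 click: (0.4500, 0.2500, 0.3000)
After 2 clicks: (0.3675, 0.3525, 0.2800)
After 3 clicks: (0.3551, 0.3516, 0.2933)
P(in Cart after 3 clicks) = 0.3516

0.3516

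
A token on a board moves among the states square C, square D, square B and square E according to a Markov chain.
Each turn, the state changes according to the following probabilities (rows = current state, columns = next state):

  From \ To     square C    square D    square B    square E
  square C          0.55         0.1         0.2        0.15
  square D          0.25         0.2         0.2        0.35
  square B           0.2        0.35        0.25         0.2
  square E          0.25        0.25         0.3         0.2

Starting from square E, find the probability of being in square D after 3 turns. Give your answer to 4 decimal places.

0.2155

Propagate the distribution vector 3 turns from square E.
After 0 turns: (0.0000, 0.0000, 0.0000, 1.0000)
After 1 turn: (0.2500, 0.2500, 0.3000, 0.2000)
After 2 turns: (0.3100, 0.2300, 0.2350, 0.2250)
After 3 turns: (0.3313, 0.2155, 0.2343, 0.2190)
P(in square D after 3 turns) = 0.2155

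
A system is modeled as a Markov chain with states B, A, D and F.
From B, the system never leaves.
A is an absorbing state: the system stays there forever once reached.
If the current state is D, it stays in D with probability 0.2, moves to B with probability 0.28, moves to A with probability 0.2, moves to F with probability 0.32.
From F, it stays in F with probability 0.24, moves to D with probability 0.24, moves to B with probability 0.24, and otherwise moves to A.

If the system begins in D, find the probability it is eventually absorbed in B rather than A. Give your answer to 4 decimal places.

Let h(s) be the probability of absorption at B starting from transient state s. Then h(B) = 1 and h(A) = 0. By first-step analysis:
h(D) = 0.28·1 + 0.2·0 + 0.2·h(D) + 0.32·h(F)
h(F) = 0.24·1 + 0.28·0 + 0.24·h(D) + 0.24·h(F)
Solving: h(D) = 0.5452, h(F) = 0.4880.
Starting from D, the probability is 0.5452.

0.5452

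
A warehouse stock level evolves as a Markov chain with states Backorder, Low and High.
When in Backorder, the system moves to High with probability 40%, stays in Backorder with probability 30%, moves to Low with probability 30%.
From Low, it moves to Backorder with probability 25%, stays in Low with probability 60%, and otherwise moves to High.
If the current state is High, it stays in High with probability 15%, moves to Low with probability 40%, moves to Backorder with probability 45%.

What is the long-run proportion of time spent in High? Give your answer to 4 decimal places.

0.2278

Let the stationary distribution be π with π = πP and π_1 + π_2 + π_3 = 1.
π_1 = 0.3·π_1 + 0.25·π_2 + 0.45·π_3
π_2 = 0.3·π_1 + 0.6·π_2 + 0.4·π_3
Solving with the normalization constraint gives π = (0.3111, 0.4611, 0.2278).
So the stationary probability of High is 0.2278.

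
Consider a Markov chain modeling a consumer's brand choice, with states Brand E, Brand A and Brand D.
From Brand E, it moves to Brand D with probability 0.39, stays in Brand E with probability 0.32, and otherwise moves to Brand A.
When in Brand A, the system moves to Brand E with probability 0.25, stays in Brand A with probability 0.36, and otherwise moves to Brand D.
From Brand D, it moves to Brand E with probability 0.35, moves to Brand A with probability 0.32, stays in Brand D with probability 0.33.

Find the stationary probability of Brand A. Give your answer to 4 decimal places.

0.3237

Let the stationary distribution be π with π = πP and π_1 + π_2 + π_3 = 1.
π_1 = 0.32·π_1 + 0.25·π_2 + 0.35·π_3
π_2 = 0.29·π_1 + 0.36·π_2 + 0.32·π_3
Solving with the normalization constraint gives π = (0.3084, 0.3237, 0.3679).
So the stationary probability of Brand A is 0.3237.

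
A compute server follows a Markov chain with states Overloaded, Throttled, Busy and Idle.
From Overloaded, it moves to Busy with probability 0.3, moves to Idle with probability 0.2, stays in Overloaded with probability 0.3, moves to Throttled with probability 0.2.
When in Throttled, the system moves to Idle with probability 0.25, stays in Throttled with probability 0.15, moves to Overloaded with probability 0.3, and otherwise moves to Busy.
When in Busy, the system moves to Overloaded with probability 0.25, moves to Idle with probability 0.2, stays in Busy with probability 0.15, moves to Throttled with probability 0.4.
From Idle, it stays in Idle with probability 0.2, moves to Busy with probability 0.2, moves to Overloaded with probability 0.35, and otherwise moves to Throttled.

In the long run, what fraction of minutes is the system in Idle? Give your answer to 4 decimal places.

Let the stationary distribution be π with π = πP and π_1 + π_2 + π_3 + π_4 = 1.
π_1 = 0.3·π_1 + 0.3·π_2 + 0.25·π_3 + 0.35·π_4
π_2 = 0.2·π_1 + 0.15·π_2 + 0.4·π_3 + 0.25·π_4
π_3 = 0.3·π_1 + 0.3·π_2 + 0.15·π_3 + 0.2·π_4
Solving with the normalization constraint gives π = (0.2985, 0.2468, 0.2424, 0.2123).
So the stationary probability of Idle is 0.2123.

0.2123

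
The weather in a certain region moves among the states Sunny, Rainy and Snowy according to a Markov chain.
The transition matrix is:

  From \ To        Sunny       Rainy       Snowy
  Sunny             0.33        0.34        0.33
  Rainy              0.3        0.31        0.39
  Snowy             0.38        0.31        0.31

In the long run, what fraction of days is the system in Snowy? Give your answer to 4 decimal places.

Let the stationary distribution be π with π = πP and π_1 + π_2 + π_3 = 1.
π_1 = 0.33·π_1 + 0.3·π_2 + 0.38·π_3
π_2 = 0.34·π_1 + 0.31·π_2 + 0.31·π_3
Solving with the normalization constraint gives π = (0.3375, 0.3201, 0.3424).
So the stationary probability of Snowy is 0.3424.

0.3424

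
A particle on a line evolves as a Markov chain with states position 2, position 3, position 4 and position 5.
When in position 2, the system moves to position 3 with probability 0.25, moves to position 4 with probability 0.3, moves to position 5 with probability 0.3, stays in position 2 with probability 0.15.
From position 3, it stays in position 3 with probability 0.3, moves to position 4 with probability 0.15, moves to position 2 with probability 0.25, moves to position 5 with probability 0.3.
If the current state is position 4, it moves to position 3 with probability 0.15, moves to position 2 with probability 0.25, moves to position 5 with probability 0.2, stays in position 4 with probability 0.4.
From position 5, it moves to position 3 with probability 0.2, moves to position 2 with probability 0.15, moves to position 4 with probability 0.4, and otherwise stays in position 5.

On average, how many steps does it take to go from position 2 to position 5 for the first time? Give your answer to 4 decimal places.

3.6964

Let t(s) be the expected number of steps to first reach position 5 from state s, with t(position 5) = 0. Conditioning on the first step:
t(position 2) = 1 + 0.15·t(position 2) + 0.25·t(position 3) + 0.3·t(position 4)
t(position 3) = 1 + 0.25·t(position 2) + 0.3·t(position 3) + 0.15·t(position 4)
t(position 4) = 1 + 0.25·t(position 2) + 0.15·t(position 3) + 0.4·t(position 4)
Solving: t(position 2) = 3.6964, t(position 3) = 3.6304, t(position 4) = 4.1144.
Expected steps from position 2 to position 5: 3.6964.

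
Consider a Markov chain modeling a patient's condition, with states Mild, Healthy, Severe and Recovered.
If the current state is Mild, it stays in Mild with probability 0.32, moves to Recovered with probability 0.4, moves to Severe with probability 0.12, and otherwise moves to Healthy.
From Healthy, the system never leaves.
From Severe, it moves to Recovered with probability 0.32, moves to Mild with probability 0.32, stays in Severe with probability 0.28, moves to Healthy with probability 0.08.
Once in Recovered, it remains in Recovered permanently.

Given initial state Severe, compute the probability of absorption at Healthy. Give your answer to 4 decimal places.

Let h(s) be the probability of absorption at Healthy starting from transient state s. Then h(Healthy) = 1 and h(Recovered) = 0. By first-step analysis:
h(Mild) = 0.32·h(Mild) + 0.16·1 + 0.12·h(Severe) + 0.4·0
h(Severe) = 0.32·h(Mild) + 0.08·1 + 0.28·h(Severe) + 0.32·0
Solving: h(Mild) = 0.2766, h(Severe) = 0.2340.
Starting from Severe, the probability is 0.2340.

0.2340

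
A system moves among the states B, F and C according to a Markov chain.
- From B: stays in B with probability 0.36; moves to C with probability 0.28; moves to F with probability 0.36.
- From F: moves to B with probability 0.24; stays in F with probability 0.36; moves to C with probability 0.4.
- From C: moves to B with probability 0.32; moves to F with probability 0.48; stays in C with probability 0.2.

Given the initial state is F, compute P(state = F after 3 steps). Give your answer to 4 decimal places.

0.3949

Propagate the distribution vector 3 steps from F.
After 0 steps: (0.0000, 1.0000, 0.0000)
After 1 step: (0.2400, 0.3600, 0.4000)
After 2 steps: (0.3008, 0.4080, 0.2912)
After 3 steps: (0.2994, 0.3949, 0.3057)
P(in F after 3 steps) = 0.3949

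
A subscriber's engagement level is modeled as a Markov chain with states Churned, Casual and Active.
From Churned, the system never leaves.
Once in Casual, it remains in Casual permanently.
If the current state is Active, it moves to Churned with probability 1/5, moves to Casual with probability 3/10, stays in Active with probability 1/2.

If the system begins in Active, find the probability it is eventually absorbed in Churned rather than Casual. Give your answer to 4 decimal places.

0.4000

Let h(s) be the probability of absorption at Churned starting from transient state s. Then h(Churned) = 1 and h(Casual) = 0. By first-step analysis:
h(Active) = 0.2·1 + 0.3·0 + 0.5·h(Active)
Solving: h(Active) = 0.4000.
Starting from Active, the probability is 0.4000.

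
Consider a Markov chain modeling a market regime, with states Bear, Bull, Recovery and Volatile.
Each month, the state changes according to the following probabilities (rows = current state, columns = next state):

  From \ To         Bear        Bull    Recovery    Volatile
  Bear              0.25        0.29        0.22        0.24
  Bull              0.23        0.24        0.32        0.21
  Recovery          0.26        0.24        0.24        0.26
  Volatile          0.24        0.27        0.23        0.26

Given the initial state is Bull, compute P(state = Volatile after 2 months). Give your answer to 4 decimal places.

0.2434

Propagate the distribution vector 2 months from Bull.
After 0 months: (0.0000, 1.0000, 0.0000, 0.0000)
After 1 month: (0.2300, 0.2400, 0.3200, 0.2100)
After 2 months: (0.2463, 0.2578, 0.2525, 0.2434)
P(in Volatile after 2 months) = 0.2434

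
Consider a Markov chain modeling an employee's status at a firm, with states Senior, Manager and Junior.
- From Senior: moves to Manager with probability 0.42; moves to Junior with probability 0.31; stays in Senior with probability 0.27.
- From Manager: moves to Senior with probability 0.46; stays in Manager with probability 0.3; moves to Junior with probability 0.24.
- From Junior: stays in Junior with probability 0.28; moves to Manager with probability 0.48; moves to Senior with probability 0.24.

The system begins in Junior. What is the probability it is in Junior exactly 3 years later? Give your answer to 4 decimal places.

Propagate the distribution vector 3 years from Junior.
After 0 years: (0.0000, 0.0000, 1.0000)
After 1 year: (0.2400, 0.4800, 0.2800)
After 2 years: (0.3528, 0.3792, 0.2680)
After 3 years: (0.3340, 0.3906, 0.2754)
P(in Junior after 3 years) = 0.2754

0.2754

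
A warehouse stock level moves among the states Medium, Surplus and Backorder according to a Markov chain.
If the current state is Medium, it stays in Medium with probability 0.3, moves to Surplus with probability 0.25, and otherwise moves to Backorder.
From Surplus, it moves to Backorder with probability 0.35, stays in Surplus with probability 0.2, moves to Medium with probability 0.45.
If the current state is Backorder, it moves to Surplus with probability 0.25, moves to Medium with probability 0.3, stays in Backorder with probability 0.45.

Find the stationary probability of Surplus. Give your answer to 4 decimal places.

0.2381

Let the stationary distribution be π with π = πP and π_1 + π_2 + π_3 = 1.
π_1 = 0.3·π_1 + 0.45·π_2 + 0.3·π_3
π_2 = 0.25·π_1 + 0.2·π_2 + 0.25·π_3
Solving with the normalization constraint gives π = (0.3357, 0.2381, 0.4262).
So the stationary probability of Surplus is 0.2381.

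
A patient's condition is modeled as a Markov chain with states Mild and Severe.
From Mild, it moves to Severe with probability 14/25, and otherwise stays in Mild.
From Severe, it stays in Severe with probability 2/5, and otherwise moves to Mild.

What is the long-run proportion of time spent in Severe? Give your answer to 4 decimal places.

Let the stationary distribution be π with π = πP and π_1 + π_2 = 1.
π_1 = 0.44·π_1 + 0.6·π_2
Solving with the normalization constraint gives π = (0.5172, 0.4828).
So the stationary probability of Severe is 0.4828.

0.4828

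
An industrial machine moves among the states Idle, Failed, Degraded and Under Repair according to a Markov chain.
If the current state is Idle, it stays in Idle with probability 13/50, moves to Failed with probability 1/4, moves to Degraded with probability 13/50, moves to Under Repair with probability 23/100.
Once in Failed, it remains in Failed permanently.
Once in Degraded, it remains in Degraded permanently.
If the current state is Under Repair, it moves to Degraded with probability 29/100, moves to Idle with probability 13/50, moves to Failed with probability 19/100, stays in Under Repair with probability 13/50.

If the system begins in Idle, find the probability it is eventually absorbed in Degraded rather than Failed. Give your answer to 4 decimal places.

Let h(s) be the probability of absorption at Degraded starting from transient state s. Then h(Degraded) = 1 and h(Failed) = 0. By first-step analysis:
h(Idle) = 0.26·h(Idle) + 0.25·0 + 0.26·1 + 0.23·h(Under Repair)
h(Under Repair) = 0.26·h(Idle) + 0.19·0 + 0.29·1 + 0.26·h(Under Repair)
Solving: h(Idle) = 0.5312, h(Under Repair) = 0.5785.
Starting from Idle, the probability is 0.5312.

0.5312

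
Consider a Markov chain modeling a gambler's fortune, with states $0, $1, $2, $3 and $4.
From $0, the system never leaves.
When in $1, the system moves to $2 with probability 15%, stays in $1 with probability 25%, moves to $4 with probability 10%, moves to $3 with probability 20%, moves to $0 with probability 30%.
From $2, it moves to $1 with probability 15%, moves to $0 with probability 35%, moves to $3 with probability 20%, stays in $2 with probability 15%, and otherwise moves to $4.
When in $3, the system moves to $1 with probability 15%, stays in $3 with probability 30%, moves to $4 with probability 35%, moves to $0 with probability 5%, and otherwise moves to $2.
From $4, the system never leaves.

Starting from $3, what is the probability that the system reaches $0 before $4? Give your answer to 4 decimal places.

Let h(s) be the probability of absorption at $0 starting from transient state s. Then h($0) = 1 and h($4) = 0. By first-step analysis:
h($1) = 0.3·1 + 0.25·h($1) + 0.15·h($2) + 0.2·h($3) + 0.1·0
h($2) = 0.35·1 + 0.15·h($1) + 0.15·h($2) + 0.2·h($3) + 0.15·0
h($3) = 0.05·1 + 0.15·h($1) + 0.15·h($2) + 0.3·h($3) + 0.35·0
Solving: h($1) = 0.6071, h($2) = 0.5964, h($3) = 0.3293.
Starting from $3, the probability is 0.3293.

0.3293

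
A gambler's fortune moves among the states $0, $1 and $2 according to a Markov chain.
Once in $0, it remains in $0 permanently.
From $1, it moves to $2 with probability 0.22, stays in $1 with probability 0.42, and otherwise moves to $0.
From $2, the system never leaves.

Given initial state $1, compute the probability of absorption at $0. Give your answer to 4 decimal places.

0.6207

Let h(s) be the probability of absorption at $0 starting from transient state s. Then h($0) = 1 and h($2) = 0. By first-step analysis:
h($1) = 0.36·1 + 0.42·h($1) + 0.22·0
Solving: h($1) = 0.6207.
Starting from $1, the probability is 0.6207.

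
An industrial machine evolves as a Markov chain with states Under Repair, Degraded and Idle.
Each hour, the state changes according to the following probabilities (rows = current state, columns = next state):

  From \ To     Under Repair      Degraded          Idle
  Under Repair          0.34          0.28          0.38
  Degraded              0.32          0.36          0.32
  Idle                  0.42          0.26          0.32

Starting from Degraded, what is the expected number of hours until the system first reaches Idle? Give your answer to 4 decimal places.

2.9447

Let t(s) be the expected number of hours to first reach Idle from state s, with t(Idle) = 0. Conditioning on the first hour:
t(Under Repair) = 1 + 0.34·t(Under Repair) + 0.28·t(Degraded)
t(Degraded) = 1 + 0.32·t(Under Repair) + 0.36·t(Degraded)
Solving: t(Under Repair) = 2.7644, t(Degraded) = 2.9447.
Expected hours from Degraded to Idle: 2.9447.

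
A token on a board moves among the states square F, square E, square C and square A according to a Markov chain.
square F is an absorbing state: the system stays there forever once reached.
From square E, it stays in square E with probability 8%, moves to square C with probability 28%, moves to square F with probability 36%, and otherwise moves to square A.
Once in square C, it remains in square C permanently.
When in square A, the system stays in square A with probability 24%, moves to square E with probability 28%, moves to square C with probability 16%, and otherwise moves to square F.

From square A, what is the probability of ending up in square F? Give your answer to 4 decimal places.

Let h(s) be the probability of absorption at square F starting from transient state s. Then h(square F) = 1 and h(square C) = 0. By first-step analysis:
h(square E) = 0.36·1 + 0.08·h(square E) + 0.28·0 + 0.28·h(square A)
h(square A) = 0.32·1 + 0.28·h(square E) + 0.16·0 + 0.24·h(square A)
Solving: h(square E) = 0.5851, h(square A) = 0.6366.
Starting from square A, the probability is 0.6366.

0.6366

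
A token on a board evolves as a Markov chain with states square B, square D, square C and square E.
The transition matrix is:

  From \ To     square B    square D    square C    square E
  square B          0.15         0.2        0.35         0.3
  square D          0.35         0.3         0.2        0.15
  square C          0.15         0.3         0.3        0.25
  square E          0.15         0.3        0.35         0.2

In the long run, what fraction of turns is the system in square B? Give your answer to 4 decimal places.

0.2059

Let the stationary distribution be π with π = πP and π_1 + π_2 + π_3 + π_4 = 1.
π_1 = 0.15·π_1 + 0.35·π_2 + 0.15·π_3 + 0.15·π_4
π_2 = 0.2·π_1 + 0.3·π_2 + 0.3·π_3 + 0.3·π_4
π_3 = 0.35·π_1 + 0.2·π_2 + 0.3·π_3 + 0.35·π_4
Solving with the normalization constraint gives π = (0.2059, 0.2794, 0.2934, 0.2213).
So the stationary probability of square B is 0.2059.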